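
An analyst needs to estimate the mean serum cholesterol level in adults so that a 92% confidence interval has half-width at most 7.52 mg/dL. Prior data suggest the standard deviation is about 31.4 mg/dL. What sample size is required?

54

For a mean, the margin of error is E = z·σ/√n, so n = (zσ/E)².
At 92% confidence, z = 1.751.
n = (1.751 × 31.4 / 7.52)² = 53.46
Round up: n = 54.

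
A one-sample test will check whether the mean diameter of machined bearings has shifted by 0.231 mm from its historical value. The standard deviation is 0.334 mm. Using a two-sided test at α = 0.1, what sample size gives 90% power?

For a one-sample z-test, n = ((z_{α/2} + z_β)·σ/δ)².
z_{α/2} = 1.645 (two-sided α = 0.1); z_β = 1.282 (power 90% → β = 0.1).
n = (2.927 × 0.334 / 0.231)² = 17.91
Round up: n = 18.

18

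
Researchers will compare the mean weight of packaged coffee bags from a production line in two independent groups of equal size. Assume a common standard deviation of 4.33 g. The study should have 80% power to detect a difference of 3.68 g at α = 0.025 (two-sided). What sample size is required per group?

For two equal groups, n per group = 2·((z_{α/2} + z_β)·σ/δ)².
z_{α/2} = 2.241; z_β = 0.842 (power 80%).
n = 2 × (3.083 × 4.33 / 3.68)² = 2 × 13.16 = 26.32
Round up: n = 27 per group.

27 per group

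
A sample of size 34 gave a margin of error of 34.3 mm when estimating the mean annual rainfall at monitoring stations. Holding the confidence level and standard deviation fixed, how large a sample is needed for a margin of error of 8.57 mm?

Margin of error scales as 1/√n, so n₂ = n₁·(E₁/E₂)².
n₂ = 34 × (34.3/8.57)² = 34 × 16.02 = 544.68
Round up: n₂ = 545.

545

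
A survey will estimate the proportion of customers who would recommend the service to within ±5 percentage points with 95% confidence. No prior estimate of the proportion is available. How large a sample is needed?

For a proportion with margin E = 0.05 at 95% confidence, z = 1.960.
With no prior estimate, use p = 0.5, which maximizes p(1−p) at 0.25.
n = 0.25 × (z/E)² = 0.25 × (1.960/0.05)² = 384.16
Round up: n = 385.

385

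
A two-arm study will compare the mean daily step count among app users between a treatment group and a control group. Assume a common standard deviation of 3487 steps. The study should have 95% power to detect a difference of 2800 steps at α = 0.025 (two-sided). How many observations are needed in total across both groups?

For two equal groups, n per group = 2·((z_{α/2} + z_β)·σ/δ)².
z_{α/2} = 2.241; z_β = 1.645 (power 95%).
n = 2 × (3.886 × 3487 / 2800)² = 2 × 23.42 = 46.84
Round up: n = 47 per group.
Total across both groups: 2 × 47 = 94.

94 total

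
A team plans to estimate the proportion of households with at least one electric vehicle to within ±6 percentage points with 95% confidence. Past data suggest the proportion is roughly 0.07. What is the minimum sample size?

For a proportion with margin E = 0.06 at 95% confidence, z = 1.960.
n = p̂(1−p̂)(z/E)² = 0.07 × 0.93 × (1.960/0.06)² = 69.47
Round up: n = 70.

70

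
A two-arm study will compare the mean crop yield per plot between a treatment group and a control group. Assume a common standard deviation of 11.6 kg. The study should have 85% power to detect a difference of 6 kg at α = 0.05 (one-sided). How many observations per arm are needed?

54 per group

For two equal groups, n per group = 2·((z_α + z_β)·σ/δ)².
z_α = 1.645; z_β = 1.036 (power 85%).
n = 2 × (2.681 × 11.6 / 6)² = 2 × 26.87 = 53.74
Round up: n = 54 per group.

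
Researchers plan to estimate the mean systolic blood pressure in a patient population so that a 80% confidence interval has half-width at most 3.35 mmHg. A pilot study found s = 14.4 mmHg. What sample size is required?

31

For a mean, the margin of error is E = z·σ/√n, so n = (zσ/E)².
At 80% confidence, z = 1.282.
n = (1.282 × 14.4 / 3.35)² = 30.37
Round up: n = 31.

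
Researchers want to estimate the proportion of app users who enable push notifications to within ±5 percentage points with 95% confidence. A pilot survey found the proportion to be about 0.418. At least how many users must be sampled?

374

For a proportion with margin E = 0.05 at 95% confidence, z = 1.960.
n = p̂(1−p̂)(z/E)² = 0.418 × 0.582 × (1.960/0.05)² = 373.83
Round up: n = 374.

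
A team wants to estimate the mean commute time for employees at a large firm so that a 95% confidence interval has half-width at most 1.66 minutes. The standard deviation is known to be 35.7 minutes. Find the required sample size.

n = 1777

For a mean, the margin of error is E = z·σ/√n, so n = (zσ/E)².
At 95% confidence, z = 1.960.
n = (1.960 × 35.7 / 1.66)² = 1776.77
Round up: n = 1777.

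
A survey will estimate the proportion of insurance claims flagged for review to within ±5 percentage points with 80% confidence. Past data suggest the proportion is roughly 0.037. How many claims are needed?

24

For a proportion with margin E = 0.05 at 80% confidence, z = 1.282.
n = p̂(1−p̂)(z/E)² = 0.037 × 0.963 × (1.282/0.05)² = 23.42
Round up: n = 24.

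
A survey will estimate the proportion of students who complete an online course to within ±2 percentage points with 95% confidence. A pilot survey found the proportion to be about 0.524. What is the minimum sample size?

For a proportion with margin E = 0.02 at 95% confidence, z = 1.960.
n = p̂(1−p̂)(z/E)² = 0.524 × 0.476 × (1.960/0.02)² = 2395.47
Round up: n = 2396.

2396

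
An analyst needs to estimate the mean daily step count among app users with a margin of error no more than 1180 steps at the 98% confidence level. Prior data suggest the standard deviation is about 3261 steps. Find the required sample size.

For a mean, the margin of error is E = z·σ/√n, so n = (zσ/E)².
At 98% confidence, z = 2.326.
n = (2.326 × 3261 / 1180)² = 41.32
Round up: n = 42.

n = 42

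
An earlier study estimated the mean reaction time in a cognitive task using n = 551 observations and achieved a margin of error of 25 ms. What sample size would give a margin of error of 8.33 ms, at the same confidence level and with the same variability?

4963

Margin of error scales as 1/√n, so n₂ = n₁·(E₁/E₂)².
n₂ = 551 × (25/8.33)² = 551 × 9.007 = 4962.86
Round up: n₂ = 4963.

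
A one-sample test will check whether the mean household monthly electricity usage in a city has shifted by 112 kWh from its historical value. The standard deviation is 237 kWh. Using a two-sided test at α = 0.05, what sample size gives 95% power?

For a one-sample z-test, n = ((z_{α/2} + z_β)·σ/δ)².
z_{α/2} = 1.960 (two-sided α = 0.05); z_β = 1.645 (power 95% → β = 0.05).
n = (3.605 × 237 / 112)² = 58.19
Round up: n = 59.

59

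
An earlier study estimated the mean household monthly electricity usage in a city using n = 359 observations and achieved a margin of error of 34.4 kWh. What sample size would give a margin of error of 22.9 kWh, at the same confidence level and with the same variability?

Margin of error scales as 1/√n, so n₂ = n₁·(E₁/E₂)².
n₂ = 359 × (34.4/22.9)² = 359 × 2.257 = 810.26
Round up: n₂ = 811.

811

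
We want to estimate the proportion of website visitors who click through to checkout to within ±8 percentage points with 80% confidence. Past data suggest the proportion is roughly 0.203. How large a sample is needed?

n = 42

For a proportion with margin E = 0.08 at 80% confidence, z = 1.282.
n = p̂(1−p̂)(z/E)² = 0.203 × 0.797 × (1.282/0.08)² = 41.55
Round up: n = 42.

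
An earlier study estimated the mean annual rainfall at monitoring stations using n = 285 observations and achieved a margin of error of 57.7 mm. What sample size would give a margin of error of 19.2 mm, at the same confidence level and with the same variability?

Margin of error scales as 1/√n, so n₂ = n₁·(E₁/E₂)².
n₂ = 285 × (57.7/19.2)² = 285 × 9.031 = 2573.84
Round up: n₂ = 2574.

2574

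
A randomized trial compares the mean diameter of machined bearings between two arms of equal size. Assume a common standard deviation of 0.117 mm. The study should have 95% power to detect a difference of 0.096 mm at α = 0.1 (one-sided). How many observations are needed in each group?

For two equal groups, n per group = 2·((z_α + z_β)·σ/δ)².
z_α = 1.282; z_β = 1.645 (power 95%).
n = 2 × (2.927 × 0.117 / 0.096)² = 2 × 12.73 = 25.46
Round up: n = 26 per group.

26 per group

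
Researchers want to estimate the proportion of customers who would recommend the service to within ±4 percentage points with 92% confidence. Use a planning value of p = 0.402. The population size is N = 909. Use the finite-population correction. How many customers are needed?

n = 306

For a proportion with margin E = 0.04 at 92% confidence, z = 1.751.
n = p̂(1−p̂)(z/E)² = 0.402 × 0.598 × (1.751/0.04)² = 460.66 — call this n₀.
Finite-population correction with N = 909: n = n₀ / (1 + (n₀−1)/N) = 460.66 / 1.506 = 305.88
Round up: n = 306.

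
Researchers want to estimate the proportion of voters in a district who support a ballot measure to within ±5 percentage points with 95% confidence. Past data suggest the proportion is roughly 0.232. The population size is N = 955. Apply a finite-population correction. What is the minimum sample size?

n = 213

For a proportion with margin E = 0.05 at 95% confidence, z = 1.960.
n = p̂(1−p̂)(z/E)² = 0.232 × 0.768 × (1.960/0.05)² = 273.79 — call this n₀.
Finite-population correction with N = 955: n = n₀ / (1 + (n₀−1)/N) = 273.79 / 1.286 = 212.90
Round up: n = 213.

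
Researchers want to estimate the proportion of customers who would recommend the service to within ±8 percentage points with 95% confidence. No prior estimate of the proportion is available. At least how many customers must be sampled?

For a proportion with margin E = 0.08 at 95% confidence, z = 1.960.
With no prior estimate, use p = 0.5, which maximizes p(1−p) at 0.25.
n = 0.25 × (z/E)² = 0.25 × (1.960/0.08)² = 150.06
Round up: n = 151.

151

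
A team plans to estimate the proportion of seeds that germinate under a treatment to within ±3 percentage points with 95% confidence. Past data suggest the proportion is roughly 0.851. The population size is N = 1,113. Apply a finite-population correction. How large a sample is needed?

365

For a proportion with margin E = 0.03 at 95% confidence, z = 1.960.
n = p̂(1−p̂)(z/E)² = 0.851 × 0.149 × (1.960/0.03)² = 541.23 — call this n₀.
Finite-population correction with N = 1,113: n = n₀ / (1 + (n₀−1)/N) = 541.23 / 1.485 = 364.46
Round up: n = 365.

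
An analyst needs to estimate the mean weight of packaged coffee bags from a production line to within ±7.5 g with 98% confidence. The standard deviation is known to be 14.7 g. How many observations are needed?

For a mean, the margin of error is E = z·σ/√n, so n = (zσ/E)².
At 98% confidence, z = 2.326.
n = (2.326 × 14.7 / 7.5)² = 20.78
Round up: n = 21.

21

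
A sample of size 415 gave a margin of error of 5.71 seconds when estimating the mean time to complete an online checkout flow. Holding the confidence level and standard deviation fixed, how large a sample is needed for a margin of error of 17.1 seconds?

47

Margin of error scales as 1/√n, so n₂ = n₁·(E₁/E₂)².
n₂ = 415 × (5.71/17.1)² = 415 × 0.1115 = 46.27
Round up: n₂ = 47.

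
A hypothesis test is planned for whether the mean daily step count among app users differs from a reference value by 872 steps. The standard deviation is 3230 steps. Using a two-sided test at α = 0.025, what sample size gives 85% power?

For a one-sample z-test, n = ((z_{α/2} + z_β)·σ/δ)².
z_{α/2} = 2.241 (two-sided α = 0.025); z_β = 1.036 (power 85% → β = 0.15).
n = (3.277 × 3230 / 872)² = 147.34
Round up: n = 148.

n = 148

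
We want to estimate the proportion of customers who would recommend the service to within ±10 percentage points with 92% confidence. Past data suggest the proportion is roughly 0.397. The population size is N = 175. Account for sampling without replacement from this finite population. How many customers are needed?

For a proportion with margin E = 0.1 at 92% confidence, z = 1.751.
n = p̂(1−p̂)(z/E)² = 0.397 × 0.603 × (1.751/0.1)² = 73.40 — call this n₀.
Finite-population correction with N = 175: n = n₀ / (1 + (n₀−1)/N) = 73.40 / 1.414 = 51.91
Round up: n = 52.

52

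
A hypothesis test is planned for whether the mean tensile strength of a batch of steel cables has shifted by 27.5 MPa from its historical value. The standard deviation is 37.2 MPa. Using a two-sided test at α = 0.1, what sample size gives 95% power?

For a one-sample z-test, n = ((z_{α/2} + z_β)·σ/δ)².
z_{α/2} = 1.645 (two-sided α = 0.1); z_β = 1.645 (power 95% → β = 0.05).
n = (3.290 × 37.2 / 27.5)² = 19.81
Round up: n = 20.

n = 20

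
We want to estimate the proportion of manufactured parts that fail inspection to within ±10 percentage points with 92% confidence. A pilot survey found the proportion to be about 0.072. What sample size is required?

For a proportion with margin E = 0.1 at 92% confidence, z = 1.751.
n = p̂(1−p̂)(z/E)² = 0.072 × 0.928 × (1.751/0.1)² = 20.49
Round up: n = 21.

n = 21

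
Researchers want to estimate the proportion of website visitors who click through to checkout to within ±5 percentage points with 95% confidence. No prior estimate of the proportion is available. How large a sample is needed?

385

For a proportion with margin E = 0.05 at 95% confidence, z = 1.960.
With no prior estimate, use p = 0.5, which maximizes p(1−p) at 0.25.
n = 0.25 × (z/E)² = 0.25 × (1.960/0.05)² = 384.16
Round up: n = 385.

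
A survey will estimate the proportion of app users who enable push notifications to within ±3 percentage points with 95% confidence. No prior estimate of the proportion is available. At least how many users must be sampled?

For a proportion with margin E = 0.03 at 95% confidence, z = 1.960.
With no prior estimate, use p = 0.5, which maximizes p(1−p) at 0.25.
n = 0.25 × (z/E)² = 0.25 × (1.960/0.03)² = 1067.11
Round up: n = 1068.

1068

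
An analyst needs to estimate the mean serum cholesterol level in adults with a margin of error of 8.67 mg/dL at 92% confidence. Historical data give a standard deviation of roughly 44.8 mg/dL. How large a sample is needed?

n = 82

For a mean, the margin of error is E = z·σ/√n, so n = (zσ/E)².
At 92% confidence, z = 1.751.
n = (1.751 × 44.8 / 8.67)² = 81.86
Round up: n = 82.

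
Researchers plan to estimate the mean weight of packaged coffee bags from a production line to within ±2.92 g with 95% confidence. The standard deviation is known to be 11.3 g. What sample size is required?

58

For a mean, the margin of error is E = z·σ/√n, so n = (zσ/E)².
At 95% confidence, z = 1.960.
n = (1.960 × 11.3 / 2.92)² = 57.53
Round up: n = 58.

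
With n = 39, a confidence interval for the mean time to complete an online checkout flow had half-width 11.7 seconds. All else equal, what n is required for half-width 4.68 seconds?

Margin of error scales as 1/√n, so n₂ = n₁·(E₁/E₂)².
n₂ = 39 × (11.7/4.68)² = 39 × 6.25 = 243.75
Round up: n₂ = 244.

244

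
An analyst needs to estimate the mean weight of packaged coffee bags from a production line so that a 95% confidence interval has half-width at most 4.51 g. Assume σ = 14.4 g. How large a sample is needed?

For a mean, the margin of error is E = z·σ/√n, so n = (zσ/E)².
At 95% confidence, z = 1.960.
n = (1.960 × 14.4 / 4.51)² = 39.16
Round up: n = 40.

40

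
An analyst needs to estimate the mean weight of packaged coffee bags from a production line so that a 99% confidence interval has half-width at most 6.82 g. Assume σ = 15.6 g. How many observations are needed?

For a mean, the margin of error is E = z·σ/√n, so n = (zσ/E)².
At 99% confidence, z = 2.576.
n = (2.576 × 15.6 / 6.82)² = 34.72
Round up: n = 35.

n = 35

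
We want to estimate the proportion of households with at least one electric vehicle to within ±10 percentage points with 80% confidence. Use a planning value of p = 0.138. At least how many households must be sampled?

For a proportion with margin E = 0.1 at 80% confidence, z = 1.282.
n = p̂(1−p̂)(z/E)² = 0.138 × 0.862 × (1.282/0.1)² = 19.55
Round up: n = 20.

20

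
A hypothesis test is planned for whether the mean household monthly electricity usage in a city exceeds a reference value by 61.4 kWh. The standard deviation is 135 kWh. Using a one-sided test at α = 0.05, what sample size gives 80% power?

30

For a one-sample z-test, n = ((z_α + z_β)·σ/δ)².
z_α = 1.645 (one-sided α = 0.05); z_β = 0.842 (power 80% → β = 0.2).
n = (2.487 × 135 / 61.4)² = 29.90
Round up: n = 30.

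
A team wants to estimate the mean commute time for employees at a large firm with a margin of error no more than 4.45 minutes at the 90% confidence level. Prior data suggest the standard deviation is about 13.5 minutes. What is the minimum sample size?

25

For a mean, the margin of error is E = z·σ/√n, so n = (zσ/E)².
At 90% confidence, z = 1.645.
n = (1.645 × 13.5 / 4.45)² = 24.90
Round up: n = 25.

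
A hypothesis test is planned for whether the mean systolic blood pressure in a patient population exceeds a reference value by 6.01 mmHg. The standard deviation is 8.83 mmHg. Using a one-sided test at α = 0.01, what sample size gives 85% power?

n = 25

For a one-sample z-test, n = ((z_α + z_β)·σ/δ)².
z_α = 2.326 (one-sided α = 0.01); z_β = 1.036 (power 85% → β = 0.15).
n = (3.362 × 8.83 / 6.01)² = 24.40
Round up: n = 25.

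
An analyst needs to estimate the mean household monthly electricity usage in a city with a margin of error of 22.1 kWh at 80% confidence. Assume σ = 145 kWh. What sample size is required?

For a mean, the margin of error is E = z·σ/√n, so n = (zσ/E)².
At 80% confidence, z = 1.282.
n = (1.282 × 145 / 22.1)² = 70.75
Round up: n = 71.

n = 71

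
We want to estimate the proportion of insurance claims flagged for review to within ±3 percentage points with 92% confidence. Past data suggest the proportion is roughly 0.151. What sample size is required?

For a proportion with margin E = 0.03 at 92% confidence, z = 1.751.
n = p̂(1−p̂)(z/E)² = 0.151 × 0.849 × (1.751/0.03)² = 436.73
Round up: n = 437.

437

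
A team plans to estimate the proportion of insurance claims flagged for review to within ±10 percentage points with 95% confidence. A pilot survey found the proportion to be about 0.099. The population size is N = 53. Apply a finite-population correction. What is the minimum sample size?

For a proportion with margin E = 0.1 at 95% confidence, z = 1.960.
n = p̂(1−p̂)(z/E)² = 0.099 × 0.901 × (1.960/0.1)² = 34.27 — call this n₀.
Finite-population correction with N = 53: n = n₀ / (1 + (n₀−1)/N) = 34.27 / 1.628 = 21.05
Round up: n = 22.

n = 22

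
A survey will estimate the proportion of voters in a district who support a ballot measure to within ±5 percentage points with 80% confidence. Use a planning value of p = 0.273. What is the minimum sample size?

131

For a proportion with margin E = 0.05 at 80% confidence, z = 1.282.
n = p̂(1−p̂)(z/E)² = 0.273 × 0.727 × (1.282/0.05)² = 130.48
Round up: n = 131.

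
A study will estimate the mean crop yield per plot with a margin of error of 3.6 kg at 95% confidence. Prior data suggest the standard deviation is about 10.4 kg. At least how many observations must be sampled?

For a mean, the margin of error is E = z·σ/√n, so n = (zσ/E)².
At 95% confidence, z = 1.960.
n = (1.960 × 10.4 / 3.6)² = 32.06
Round up: n = 33.

33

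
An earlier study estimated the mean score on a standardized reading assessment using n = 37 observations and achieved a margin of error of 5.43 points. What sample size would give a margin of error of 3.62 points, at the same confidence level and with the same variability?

84

Margin of error scales as 1/√n, so n₂ = n₁·(E₁/E₂)².
n₂ = 37 × (5.43/3.62)² = 37 × 2.25 = 83.25
Round up: n₂ = 84.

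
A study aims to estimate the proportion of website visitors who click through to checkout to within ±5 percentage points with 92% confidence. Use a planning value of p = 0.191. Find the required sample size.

n = 190

For a proportion with margin E = 0.05 at 92% confidence, z = 1.751.
n = p̂(1−p̂)(z/E)² = 0.191 × 0.809 × (1.751/0.05)² = 189.50
Round up: n = 190.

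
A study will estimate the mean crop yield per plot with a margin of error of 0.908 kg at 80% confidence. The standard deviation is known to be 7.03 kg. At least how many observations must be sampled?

99

For a mean, the margin of error is E = z·σ/√n, so n = (zσ/E)².
At 80% confidence, z = 1.282.
n = (1.282 × 7.03 / 0.908)² = 98.52
Round up: n = 99.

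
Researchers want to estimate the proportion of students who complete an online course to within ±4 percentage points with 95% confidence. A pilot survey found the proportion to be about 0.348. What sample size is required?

For a proportion with margin E = 0.04 at 95% confidence, z = 1.960.
n = p̂(1−p̂)(z/E)² = 0.348 × 0.652 × (1.960/0.04)² = 544.78
Round up: n = 545.

545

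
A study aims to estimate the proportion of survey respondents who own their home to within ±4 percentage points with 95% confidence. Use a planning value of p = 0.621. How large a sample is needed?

For a proportion with margin E = 0.04 at 95% confidence, z = 1.960.
n = p̂(1−p̂)(z/E)² = 0.621 × 0.379 × (1.960/0.04)² = 565.10
Round up: n = 566.

n = 566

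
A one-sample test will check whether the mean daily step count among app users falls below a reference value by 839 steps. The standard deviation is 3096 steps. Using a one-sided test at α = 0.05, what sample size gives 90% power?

n = 117

For a one-sample z-test, n = ((z_α + z_β)·σ/δ)².
z_α = 1.645 (one-sided α = 0.05); z_β = 1.282 (power 90% → β = 0.1).
n = (2.927 × 3096 / 839)² = 116.66
Round up: n = 117.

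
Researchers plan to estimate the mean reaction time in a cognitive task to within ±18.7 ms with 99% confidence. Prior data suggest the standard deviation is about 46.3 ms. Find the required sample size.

41

For a mean, the margin of error is E = z·σ/√n, so n = (zσ/E)².
At 99% confidence, z = 2.576.
n = (2.576 × 46.3 / 18.7)² = 40.68
Round up: n = 41.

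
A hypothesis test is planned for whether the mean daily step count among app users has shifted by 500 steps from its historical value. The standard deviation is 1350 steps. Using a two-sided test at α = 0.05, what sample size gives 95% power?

For a one-sample z-test, n = ((z_{α/2} + z_β)·σ/δ)².
z_{α/2} = 1.960 (two-sided α = 0.05); z_β = 1.645 (power 95% → β = 0.05).
n = (3.605 × 1350 / 500)² = 94.74
Round up: n = 95.

n = 95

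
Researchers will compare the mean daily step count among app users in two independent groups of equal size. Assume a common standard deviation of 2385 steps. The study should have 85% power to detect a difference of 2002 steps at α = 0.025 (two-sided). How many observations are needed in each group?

For two equal groups, n per group = 2·((z_{α/2} + z_β)·σ/δ)².
z_{α/2} = 2.241; z_β = 1.036 (power 85%).
n = 2 × (3.277 × 2385 / 2002)² = 2 × 15.24 = 30.48
Round up: n = 31 per group.

31 per group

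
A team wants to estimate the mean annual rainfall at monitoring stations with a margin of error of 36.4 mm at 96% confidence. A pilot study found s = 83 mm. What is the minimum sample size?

For a mean, the margin of error is E = z·σ/√n, so n = (zσ/E)².
At 96% confidence, z = 2.054.
n = (2.054 × 83 / 36.4)² = 21.94
Round up: n = 22.

22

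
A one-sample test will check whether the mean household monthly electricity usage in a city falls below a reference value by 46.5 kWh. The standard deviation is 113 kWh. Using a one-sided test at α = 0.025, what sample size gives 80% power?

For a one-sample z-test, n = ((z_α + z_β)·σ/δ)².
z_α = 1.960 (one-sided α = 0.025); z_β = 0.842 (power 80% → β = 0.2).
n = (2.802 × 113 / 46.5)² = 46.36
Round up: n = 47.

47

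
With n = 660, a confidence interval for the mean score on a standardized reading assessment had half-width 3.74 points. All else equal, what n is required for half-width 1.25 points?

5909

Margin of error scales as 1/√n, so n₂ = n₁·(E₁/E₂)².
n₂ = 660 × (3.74/1.25)² = 660 × 8.952 = 5908.32
Round up: n₂ = 5909.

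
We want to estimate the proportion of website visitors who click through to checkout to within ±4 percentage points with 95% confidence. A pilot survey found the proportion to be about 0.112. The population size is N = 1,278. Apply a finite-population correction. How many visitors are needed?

For a proportion with margin E = 0.04 at 95% confidence, z = 1.960.
n = p̂(1−p̂)(z/E)² = 0.112 × 0.888 × (1.960/0.04)² = 238.79 — call this n₀.
Finite-population correction with N = 1,278: n = n₀ / (1 + (n₀−1)/N) = 238.79 / 1.186 = 201.34
Round up: n = 202.

n = 202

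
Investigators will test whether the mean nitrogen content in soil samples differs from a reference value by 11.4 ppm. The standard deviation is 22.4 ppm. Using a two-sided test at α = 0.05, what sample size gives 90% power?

For a one-sample z-test, n = ((z_{α/2} + z_β)·σ/δ)².
z_{α/2} = 1.960 (two-sided α = 0.05); z_β = 1.282 (power 90% → β = 0.1).
n = (3.242 × 22.4 / 11.4)² = 40.58
Round up: n = 41.

41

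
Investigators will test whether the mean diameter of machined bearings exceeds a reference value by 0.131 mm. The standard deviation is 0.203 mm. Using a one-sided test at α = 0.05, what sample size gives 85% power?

For a one-sample z-test, n = ((z_α + z_β)·σ/δ)².
z_α = 1.645 (one-sided α = 0.05); z_β = 1.036 (power 85% → β = 0.15).
n = (2.681 × 0.203 / 0.131)² = 17.26
Round up: n = 18.

n = 18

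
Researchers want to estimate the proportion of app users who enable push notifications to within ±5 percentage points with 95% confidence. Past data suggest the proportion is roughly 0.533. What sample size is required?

For a proportion with margin E = 0.05 at 95% confidence, z = 1.960.
n = p̂(1−p̂)(z/E)² = 0.533 × 0.467 × (1.960/0.05)² = 382.49
Round up: n = 383.

383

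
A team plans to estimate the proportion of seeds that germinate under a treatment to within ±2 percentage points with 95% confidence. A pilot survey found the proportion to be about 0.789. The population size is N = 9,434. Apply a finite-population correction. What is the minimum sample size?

1368

For a proportion with margin E = 0.02 at 95% confidence, z = 1.960.
n = p̂(1−p̂)(z/E)² = 0.789 × 0.211 × (1.960/0.02)² = 1598.86 — call this n₀.
Finite-population correction with N = 9,434: n = n₀ / (1 + (n₀−1)/N) = 1598.86 / 1.169 = 1367.72
Round up: n = 1368.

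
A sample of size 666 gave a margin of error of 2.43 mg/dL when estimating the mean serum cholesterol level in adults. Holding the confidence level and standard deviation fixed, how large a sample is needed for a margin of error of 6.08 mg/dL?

107

Margin of error scales as 1/√n, so n₂ = n₁·(E₁/E₂)².
n₂ = 666 × (2.43/6.08)² = 666 × 0.1597 = 106.36
Round up: n₂ = 107.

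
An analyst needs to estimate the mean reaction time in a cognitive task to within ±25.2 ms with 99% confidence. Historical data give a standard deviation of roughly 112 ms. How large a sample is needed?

For a mean, the margin of error is E = z·σ/√n, so n = (zσ/E)².
At 99% confidence, z = 2.576.
n = (2.576 × 112 / 25.2)² = 131.08
Round up: n = 132.

132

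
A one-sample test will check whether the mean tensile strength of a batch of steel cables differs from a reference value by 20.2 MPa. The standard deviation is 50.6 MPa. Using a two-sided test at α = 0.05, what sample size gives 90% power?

For a one-sample z-test, n = ((z_{α/2} + z_β)·σ/δ)².
z_{α/2} = 1.960 (two-sided α = 0.05); z_β = 1.282 (power 90% → β = 0.1).
n = (3.242 × 50.6 / 20.2)² = 65.95
Round up: n = 66.

n = 66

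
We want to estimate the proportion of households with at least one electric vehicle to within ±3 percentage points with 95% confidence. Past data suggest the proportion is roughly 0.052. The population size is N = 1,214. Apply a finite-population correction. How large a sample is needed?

n = 180

For a proportion with margin E = 0.03 at 95% confidence, z = 1.960.
n = p̂(1−p̂)(z/E)² = 0.052 × 0.948 × (1.960/0.03)² = 210.42 — call this n₀.
Finite-population correction with N = 1,214: n = n₀ / (1 + (n₀−1)/N) = 210.42 / 1.173 = 179.39
Round up: n = 180.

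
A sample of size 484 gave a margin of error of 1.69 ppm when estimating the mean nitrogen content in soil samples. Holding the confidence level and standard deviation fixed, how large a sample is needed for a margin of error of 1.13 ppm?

Margin of error scales as 1/√n, so n₂ = n₁·(E₁/E₂)².
n₂ = 484 × (1.69/1.13)² = 484 × 2.237 = 1082.71
Round up: n₂ = 1083.

1083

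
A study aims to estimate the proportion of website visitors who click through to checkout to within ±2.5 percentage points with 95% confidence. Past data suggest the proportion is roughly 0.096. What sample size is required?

For a proportion with margin E = 0.025 at 95% confidence, z = 1.960.
n = p̂(1−p̂)(z/E)² = 0.096 × 0.904 × (1.960/0.025)² = 533.42
Round up: n = 534.

534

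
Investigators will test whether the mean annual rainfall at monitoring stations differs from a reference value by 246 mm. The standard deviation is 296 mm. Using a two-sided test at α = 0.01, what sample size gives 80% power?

17

For a one-sample z-test, n = ((z_{α/2} + z_β)·σ/δ)².
z_{α/2} = 2.576 (two-sided α = 0.01); z_β = 0.842 (power 80% → β = 0.2).
n = (3.418 × 296 / 246)² = 16.91
Round up: n = 17.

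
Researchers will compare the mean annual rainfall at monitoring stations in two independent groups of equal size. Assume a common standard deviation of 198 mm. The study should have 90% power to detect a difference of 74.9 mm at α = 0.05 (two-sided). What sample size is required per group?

For two equal groups, n per group = 2·((z_{α/2} + z_β)·σ/δ)².
z_{α/2} = 1.960; z_β = 1.282 (power 90%).
n = 2 × (3.242 × 198 / 74.9)² = 2 × 73.45 = 146.90
Round up: n = 147 per group.

147 per group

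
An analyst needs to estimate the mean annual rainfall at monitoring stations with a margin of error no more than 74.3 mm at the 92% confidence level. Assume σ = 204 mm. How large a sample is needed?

24

For a mean, the margin of error is E = z·σ/√n, so n = (zσ/E)².
At 92% confidence, z = 1.751.
n = (1.751 × 204 / 74.3)² = 23.11
Round up: n = 24.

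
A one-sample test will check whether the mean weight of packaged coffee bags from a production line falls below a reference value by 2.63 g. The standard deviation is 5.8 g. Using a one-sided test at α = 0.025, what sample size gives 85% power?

For a one-sample z-test, n = ((z_α + z_β)·σ/δ)².
z_α = 1.960 (one-sided α = 0.025); z_β = 1.036 (power 85% → β = 0.15).
n = (2.996 × 5.8 / 2.63)² = 43.65
Round up: n = 44.

n = 44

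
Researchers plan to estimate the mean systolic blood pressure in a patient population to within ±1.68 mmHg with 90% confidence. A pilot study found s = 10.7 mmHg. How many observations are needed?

110

For a mean, the margin of error is E = z·σ/√n, so n = (zσ/E)².
At 90% confidence, z = 1.645.
n = (1.645 × 10.7 / 1.68)² = 109.77
Round up: n = 110.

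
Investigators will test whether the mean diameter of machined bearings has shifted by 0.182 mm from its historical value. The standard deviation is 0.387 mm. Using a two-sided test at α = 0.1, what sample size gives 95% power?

n = 49

For a one-sample z-test, n = ((z_{α/2} + z_β)·σ/δ)².
z_{α/2} = 1.645 (two-sided α = 0.1); z_β = 1.645 (power 95% → β = 0.05).
n = (3.290 × 0.387 / 0.182)² = 48.94
Round up: n = 49.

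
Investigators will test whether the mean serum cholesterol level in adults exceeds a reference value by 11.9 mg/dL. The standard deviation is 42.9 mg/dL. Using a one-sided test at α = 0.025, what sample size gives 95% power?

For a one-sample z-test, n = ((z_α + z_β)·σ/δ)².
z_α = 1.960 (one-sided α = 0.025); z_β = 1.645 (power 95% → β = 0.05).
n = (3.605 × 42.9 / 11.9)² = 168.90
Round up: n = 169.

169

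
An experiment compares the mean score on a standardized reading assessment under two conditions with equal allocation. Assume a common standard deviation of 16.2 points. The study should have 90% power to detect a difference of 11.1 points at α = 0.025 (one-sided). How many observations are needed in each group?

For two equal groups, n per group = 2·((z_α + z_β)·σ/δ)².
z_α = 1.960; z_β = 1.282 (power 90%).
n = 2 × (3.242 × 16.2 / 11.1)² = 2 × 22.39 = 44.78
Round up: n = 45 per group.

45 per group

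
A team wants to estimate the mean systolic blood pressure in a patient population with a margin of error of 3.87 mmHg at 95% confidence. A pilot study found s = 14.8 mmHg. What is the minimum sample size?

57

For a mean, the margin of error is E = z·σ/√n, so n = (zσ/E)².
At 95% confidence, z = 1.960.
n = (1.960 × 14.8 / 3.87)² = 56.18
Round up: n = 57.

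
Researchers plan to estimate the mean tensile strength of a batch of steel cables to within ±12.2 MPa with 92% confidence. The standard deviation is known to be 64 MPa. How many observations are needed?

n = 85

For a mean, the margin of error is E = z·σ/√n, so n = (zσ/E)².
At 92% confidence, z = 1.751.
n = (1.751 × 64 / 12.2)² = 84.37
Round up: n = 85.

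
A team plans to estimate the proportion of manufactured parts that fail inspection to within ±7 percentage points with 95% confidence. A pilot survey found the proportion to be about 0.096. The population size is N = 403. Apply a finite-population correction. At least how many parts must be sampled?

59

For a proportion with margin E = 0.07 at 95% confidence, z = 1.960.
n = p̂(1−p̂)(z/E)² = 0.096 × 0.904 × (1.960/0.07)² = 68.04 — call this n₀.
Finite-population correction with N = 403: n = n₀ / (1 + (n₀−1)/N) = 68.04 / 1.166 = 58.35
Round up: n = 59.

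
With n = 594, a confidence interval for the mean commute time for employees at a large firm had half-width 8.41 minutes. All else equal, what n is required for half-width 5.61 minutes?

Margin of error scales as 1/√n, so n₂ = n₁·(E₁/E₂)².
n₂ = 594 × (8.41/5.61)² = 594 × 2.247 = 1334.72
Round up: n₂ = 1335.

n = 1335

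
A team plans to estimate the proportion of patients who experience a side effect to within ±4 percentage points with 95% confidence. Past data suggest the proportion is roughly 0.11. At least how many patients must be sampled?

For a proportion with margin E = 0.04 at 95% confidence, z = 1.960.
n = p̂(1−p̂)(z/E)² = 0.11 × 0.89 × (1.960/0.04)² = 235.06
Round up: n = 236.

236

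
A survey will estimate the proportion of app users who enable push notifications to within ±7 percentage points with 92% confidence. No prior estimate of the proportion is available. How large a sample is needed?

n = 157

For a proportion with margin E = 0.07 at 92% confidence, z = 1.751.
With no prior estimate, use p = 0.5, which maximizes p(1−p) at 0.25.
n = 0.25 × (z/E)² = 0.25 × (1.751/0.07)² = 156.43
Round up: n = 157.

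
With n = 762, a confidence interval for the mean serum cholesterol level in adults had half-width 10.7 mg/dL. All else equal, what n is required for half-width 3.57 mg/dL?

n = 6846

Margin of error scales as 1/√n, so n₂ = n₁·(E₁/E₂)².
n₂ = 762 × (10.7/3.57)² = 762 × 8.983 = 6845.05
Round up: n₂ = 6846.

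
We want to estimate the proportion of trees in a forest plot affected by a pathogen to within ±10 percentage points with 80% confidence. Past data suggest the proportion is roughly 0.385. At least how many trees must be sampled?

n = 39

For a proportion with margin E = 0.1 at 80% confidence, z = 1.282.
n = p̂(1−p̂)(z/E)² = 0.385 × 0.615 × (1.282/0.1)² = 38.91
Round up: n = 39.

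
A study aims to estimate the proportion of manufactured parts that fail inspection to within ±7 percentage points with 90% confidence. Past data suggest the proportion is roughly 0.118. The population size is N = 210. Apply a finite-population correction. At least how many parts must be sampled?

46

For a proportion with margin E = 0.07 at 90% confidence, z = 1.645.
n = p̂(1−p̂)(z/E)² = 0.118 × 0.882 × (1.645/0.07)² = 57.48 — call this n₀.
Finite-population correction with N = 210: n = n₀ / (1 + (n₀−1)/N) = 57.48 / 1.269 = 45.30
Round up: n = 46.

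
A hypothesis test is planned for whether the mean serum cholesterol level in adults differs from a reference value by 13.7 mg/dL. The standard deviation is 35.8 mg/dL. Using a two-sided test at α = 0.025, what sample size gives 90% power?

For a one-sample z-test, n = ((z_{α/2} + z_β)·σ/δ)².
z_{α/2} = 2.241 (two-sided α = 0.025); z_β = 1.282 (power 90% → β = 0.1).
n = (3.523 × 35.8 / 13.7)² = 84.75
Round up: n = 85.

85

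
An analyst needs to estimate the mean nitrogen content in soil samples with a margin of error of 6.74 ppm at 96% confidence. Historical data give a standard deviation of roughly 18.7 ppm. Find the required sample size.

n = 33

For a mean, the margin of error is E = z·σ/√n, so n = (zσ/E)².
At 96% confidence, z = 2.054.
n = (2.054 × 18.7 / 6.74)² = 32.48
Round up: n = 33.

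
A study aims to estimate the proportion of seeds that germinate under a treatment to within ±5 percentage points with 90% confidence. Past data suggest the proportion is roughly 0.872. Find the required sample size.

For a proportion with margin E = 0.05 at 90% confidence, z = 1.645.
n = p̂(1−p̂)(z/E)² = 0.872 × 0.128 × (1.645/0.05)² = 120.81
Round up: n = 121.

121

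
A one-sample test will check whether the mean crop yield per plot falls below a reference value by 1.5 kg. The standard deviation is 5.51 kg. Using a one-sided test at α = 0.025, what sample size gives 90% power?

142

For a one-sample z-test, n = ((z_α + z_β)·σ/δ)².
z_α = 1.960 (one-sided α = 0.025); z_β = 1.282 (power 90% → β = 0.1).
n = (3.242 × 5.51 / 1.5)² = 141.82
Round up: n = 142.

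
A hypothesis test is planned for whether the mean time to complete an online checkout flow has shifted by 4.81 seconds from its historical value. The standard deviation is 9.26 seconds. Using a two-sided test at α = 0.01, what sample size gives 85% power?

For a one-sample z-test, n = ((z_{α/2} + z_β)·σ/δ)².
z_{α/2} = 2.576 (two-sided α = 0.01); z_β = 1.036 (power 85% → β = 0.15).
n = (3.612 × 9.26 / 4.81)² = 48.35
Round up: n = 49.

n = 49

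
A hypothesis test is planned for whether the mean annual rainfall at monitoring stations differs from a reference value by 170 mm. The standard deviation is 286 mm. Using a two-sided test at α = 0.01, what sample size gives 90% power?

n = 43

For a one-sample z-test, n = ((z_{α/2} + z_β)·σ/δ)².
z_{α/2} = 2.576 (two-sided α = 0.01); z_β = 1.282 (power 90% → β = 0.1).
n = (3.858 × 286 / 170)² = 42.13
Round up: n = 43.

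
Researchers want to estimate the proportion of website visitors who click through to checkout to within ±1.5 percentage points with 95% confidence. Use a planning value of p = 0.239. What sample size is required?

3106

For a proportion with margin E = 0.015 at 95% confidence, z = 1.960.
n = p̂(1−p̂)(z/E)² = 0.239 × 0.761 × (1.960/0.015)² = 3105.36
Round up: n = 3106.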